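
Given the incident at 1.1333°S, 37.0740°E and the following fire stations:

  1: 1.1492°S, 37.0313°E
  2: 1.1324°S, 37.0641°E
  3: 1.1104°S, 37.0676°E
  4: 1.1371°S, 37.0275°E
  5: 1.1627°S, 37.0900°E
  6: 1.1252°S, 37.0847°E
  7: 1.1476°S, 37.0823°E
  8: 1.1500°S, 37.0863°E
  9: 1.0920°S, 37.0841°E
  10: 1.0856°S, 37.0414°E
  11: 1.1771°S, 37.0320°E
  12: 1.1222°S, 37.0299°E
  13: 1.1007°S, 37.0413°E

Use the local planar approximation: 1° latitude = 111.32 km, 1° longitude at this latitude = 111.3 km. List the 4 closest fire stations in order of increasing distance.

Distances from 1.1333°S, 37.0740°E:
1: 5.0714 km
2: 1.1064 km
3: 2.6469 km
4: 5.1927 km
5: 3.7259 km
6: 1.4938 km
7: 1.8405 km
8: 2.3087 km
9: 4.7330 km
10: 6.4312 km
11: 6.7547 km
12: 5.0615 km
13: 5.1396 km
Sorted: 2 (1.1064 km) < 6 (1.4938 km) < 7 (1.8405 km) < 8 (2.3087 km) < 3 (2.6469 km) < 5 (3.7259 km) < …

2, 6, 7, 8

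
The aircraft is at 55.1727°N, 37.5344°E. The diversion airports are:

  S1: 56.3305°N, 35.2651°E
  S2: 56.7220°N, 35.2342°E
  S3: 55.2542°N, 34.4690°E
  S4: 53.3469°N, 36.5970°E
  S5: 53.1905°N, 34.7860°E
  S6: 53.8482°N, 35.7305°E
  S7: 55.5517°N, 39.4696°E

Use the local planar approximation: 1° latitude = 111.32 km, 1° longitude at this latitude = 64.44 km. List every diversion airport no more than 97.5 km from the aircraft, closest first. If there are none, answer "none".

Distances from 55.1727°N, 37.5344°E:
S1: 194.9255 km
S2: 227.4112 km
S3: 197.7426 km
S4: 212.0346 km
S5: 282.9435 km
S6: 187.7553 km
S7: 131.6479 km
Threshold 97.5 km: none within range.

none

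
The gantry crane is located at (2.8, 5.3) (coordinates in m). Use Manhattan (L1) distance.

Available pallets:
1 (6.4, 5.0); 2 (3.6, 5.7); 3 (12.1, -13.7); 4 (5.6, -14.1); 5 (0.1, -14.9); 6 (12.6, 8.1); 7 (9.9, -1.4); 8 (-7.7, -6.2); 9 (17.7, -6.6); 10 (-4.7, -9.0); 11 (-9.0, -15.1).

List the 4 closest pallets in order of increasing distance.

Distances from (2.8, 5.3):
1: 3.9 m
2: 1.2 m
3: 28.3 m
4: 22.2 m
5: 22.9 m
6: 12.6 m
7: 13.8 m
8: 22.0 m
9: 26.8 m
10: 21.8 m
11: 32.2 m
Sorted: 2 (1.2 m) < 1 (3.9 m) < 6 (12.6 m) < 7 (13.8 m) < 10 (21.8 m) < 8 (22.0 m) < …

2, 1, 6, 7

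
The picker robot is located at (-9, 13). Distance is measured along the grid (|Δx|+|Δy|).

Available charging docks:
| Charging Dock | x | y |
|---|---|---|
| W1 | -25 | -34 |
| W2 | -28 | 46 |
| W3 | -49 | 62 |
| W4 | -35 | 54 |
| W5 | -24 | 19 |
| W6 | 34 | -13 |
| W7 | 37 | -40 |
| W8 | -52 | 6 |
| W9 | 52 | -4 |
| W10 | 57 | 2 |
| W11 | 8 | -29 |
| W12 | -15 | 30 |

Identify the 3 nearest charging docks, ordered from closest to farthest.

Distances from (-9, 13):
W1: 63
W2: 52
W3: 89
W4: 67
W5: 21
W6: 69
W7: 99
W8: 50
W9: 78
W10: 77
W11: 59
W12: 23
Sorted: W5 (21) < W12 (23) < W8 (50) < W2 (52) < W11 (59) < …

W5, W12, W8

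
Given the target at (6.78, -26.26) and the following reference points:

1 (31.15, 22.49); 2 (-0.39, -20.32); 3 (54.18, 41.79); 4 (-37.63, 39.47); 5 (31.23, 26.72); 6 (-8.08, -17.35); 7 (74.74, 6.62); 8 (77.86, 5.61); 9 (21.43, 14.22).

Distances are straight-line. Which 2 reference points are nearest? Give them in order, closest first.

Distances from (6.78, -26.26):
1: 54.50
2: 9.31
3: 82.93
4: 79.33
5: 58.35
6: 17.33
7: 75.50
8: 77.90
9: 43.05
Sorted: 2 (9.31) < 6 (17.33) < 9 (43.05) < 1 (54.50) < …

2, 6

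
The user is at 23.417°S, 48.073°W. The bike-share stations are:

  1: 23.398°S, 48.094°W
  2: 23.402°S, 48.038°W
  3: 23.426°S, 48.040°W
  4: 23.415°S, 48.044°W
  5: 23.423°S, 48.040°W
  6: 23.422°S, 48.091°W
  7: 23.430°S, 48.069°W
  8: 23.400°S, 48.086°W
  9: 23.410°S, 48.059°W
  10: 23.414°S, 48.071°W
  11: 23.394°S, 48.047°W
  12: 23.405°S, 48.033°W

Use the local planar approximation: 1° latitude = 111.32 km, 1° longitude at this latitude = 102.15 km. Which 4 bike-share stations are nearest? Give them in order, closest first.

Distances from 23.417°S, 48.073°W:
1: 3.013 km
2: 3.946 km
3: 3.517 km
4: 2.971 km
5: 3.436 km
6: 1.921 km
7: 1.504 km
8: 2.312 km
9: 1.629 km
10: 0.391 km
11: 3.689 km
12: 4.299 km
Sorted: 10 (0.391 km) < 7 (1.504 km) < 9 (1.629 km) < 6 (1.921 km) < 8 (2.312 km) < 4 (2.971 km) < …

10, 7, 9, 6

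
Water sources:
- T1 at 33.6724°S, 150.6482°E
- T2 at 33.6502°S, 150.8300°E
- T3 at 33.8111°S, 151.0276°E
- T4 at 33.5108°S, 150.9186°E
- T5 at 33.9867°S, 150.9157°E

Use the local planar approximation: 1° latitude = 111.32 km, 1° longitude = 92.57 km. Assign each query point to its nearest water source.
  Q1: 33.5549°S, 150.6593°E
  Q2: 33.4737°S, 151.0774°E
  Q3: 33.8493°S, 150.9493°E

Q1 at 33.5549°S, 150.6593°E:
  T1: 13.1204 km
  T2: 19.0326 km
  T3: 44.4496 km
  T4: 24.5003 km
  T5: 53.6086 km
  → nearest: T1 (13.1204 km)
Q2 at 33.4737°S, 151.0774°E:
  T1: 45.4733 km
  T2: 30.1751 km
  T3: 37.8412 km
  T4: 15.2693 km
  T5: 59.0363 km
  → nearest: T4 (15.2693 km)
Q3 at 33.8493°S, 150.9493°E:
  T1: 34.1275 km
  T2: 24.7628 km
  T3: 8.4036 km
  T4: 37.7888 km
  T5: 15.6084 km
  → nearest: T3 (8.4036 km)

Q1→T1; Q2→T4; Q3→T3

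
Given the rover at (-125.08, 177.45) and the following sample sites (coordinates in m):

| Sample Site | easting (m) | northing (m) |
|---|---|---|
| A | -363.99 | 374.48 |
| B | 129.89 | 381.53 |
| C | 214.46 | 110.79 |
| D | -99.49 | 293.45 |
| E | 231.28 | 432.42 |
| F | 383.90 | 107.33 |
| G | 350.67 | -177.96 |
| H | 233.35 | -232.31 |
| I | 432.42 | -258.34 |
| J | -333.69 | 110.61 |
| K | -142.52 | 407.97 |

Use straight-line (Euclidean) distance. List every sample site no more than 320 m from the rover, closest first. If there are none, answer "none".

Distances from (-125.08, 177.45):
A: 309.68 m
B: 326.59 m
C: 346.02 m
D: 118.79 m
E: 438.18 m
F: 513.79 m
G: 593.85 m
H: 544.40 m
I: 707.62 m
J: 219.06 m
K: 231.18 m
Threshold 320 m: D (118.79 m), J (219.06 m), K (231.18 m), A (309.68 m) are within range.

D, J, K, A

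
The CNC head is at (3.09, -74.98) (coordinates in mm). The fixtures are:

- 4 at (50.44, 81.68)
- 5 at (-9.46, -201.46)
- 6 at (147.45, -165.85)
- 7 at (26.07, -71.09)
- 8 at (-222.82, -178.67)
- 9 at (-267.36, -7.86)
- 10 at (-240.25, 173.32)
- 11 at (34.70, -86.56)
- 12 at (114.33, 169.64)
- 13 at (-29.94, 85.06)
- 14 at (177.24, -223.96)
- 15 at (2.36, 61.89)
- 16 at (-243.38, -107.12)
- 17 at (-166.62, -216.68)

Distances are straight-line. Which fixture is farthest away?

10

Distances from (3.09, -74.98):
4: √((47.35)² + (156.66)²) = √(2242.0225 + 24542.3556) = 163.66 mm
5: √((-12.55)² + (-126.48)²) = √(157.5025 + 15997.1904) = 127.10 mm
6: √((144.36)² + (-90.87)²) = √(20839.8096 + 8257.3569) = 170.58 mm
7: √((22.98)² + (3.89)²) = √(528.0804 + 15.1321) = 23.31 mm
8: √((-225.91)² + (-103.69)²) = √(51035.3281 + 10751.6161) = 248.57 mm
9: √((-270.45)² + (67.12)²) = √(73143.2025 + 4505.0944) = 278.65 mm
10: √((-243.34)² + (248.30)²) = √(59214.3556 + 61652.8900) = 347.66 mm
11: √((31.61)² + (-11.58)²) = √(999.1921 + 134.0964) = 33.66 mm
12: √((111.24)² + (244.62)²) = √(12374.3376 + 59838.9444) = 268.73 mm
13: √((-33.03)² + (160.04)²) = √(1090.9809 + 25612.8016) = 163.41 mm
14: √((174.15)² + (-148.98)²) = √(30328.2225 + 22195.0404) = 229.18 mm
15: √((-0.73)² + (136.87)²) = √(0.5329 + 18733.3969) = 136.87 mm
16: √((-246.47)² + (-32.14)²) = √(60747.4609 + 1032.9796) = 248.56 mm
17: √((-169.71)² + (-141.70)²) = √(28801.4841 + 20078.8900) = 221.09 mm
Maximum: 10 at 347.66 mm.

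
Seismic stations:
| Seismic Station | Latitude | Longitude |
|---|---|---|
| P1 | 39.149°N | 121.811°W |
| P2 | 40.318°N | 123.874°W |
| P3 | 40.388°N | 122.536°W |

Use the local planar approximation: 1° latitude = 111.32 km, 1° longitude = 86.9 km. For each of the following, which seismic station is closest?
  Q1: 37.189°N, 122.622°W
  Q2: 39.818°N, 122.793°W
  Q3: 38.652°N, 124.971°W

Q1→P1; Q2→P3; Q3→P2

Q1 at 37.189°N, 122.622°W:
  P1: √((1.960·111.32)² + (0.811·86.9)²) = √(47605.65424 + 4966.85248) = 229.287 km
  P2: √((3.129·111.32)² + (-1.252·86.9)²) = √(121327.01746 + 11837.17888) = 364.917 km
  P3: √((3.199·111.32)² + (0.086·86.9)²) = √(126816.24086 + 55.85171) = 356.191 km
  → nearest: P1 (229.287 km)
Q2 at 39.818°N, 122.793°W:
  P1: √((-0.669·111.32)² + (0.982·86.9)²) = √(5546.23964 + 7282.19876) = 113.263 km
  P2: √((0.500·111.32)² + (-1.081·86.9)²) = √(3098.03560 + 8824.51693) = 109.190 km
  P3: √((0.570·111.32)² + (0.257·86.9)²) = √(4026.20707 + 498.77629) = 67.268 km
  → nearest: P3 (67.268 km)
Q3 at 38.652°N, 124.971°W:
  P1: √((0.497·111.32)² + (3.160·86.9)²) = √(3060.97070 + 75407.35682) = 280.122 km
  P2: √((1.666·111.32)² + (1.097·86.9)²) = √(34395.08519 + 9087.67544) = 208.525 km
  P3: √((1.736·111.32)² + (2.435·86.9)²) = √(37346.14998 + 44775.19480) = 286.568 km
  → nearest: P2 (208.525 km)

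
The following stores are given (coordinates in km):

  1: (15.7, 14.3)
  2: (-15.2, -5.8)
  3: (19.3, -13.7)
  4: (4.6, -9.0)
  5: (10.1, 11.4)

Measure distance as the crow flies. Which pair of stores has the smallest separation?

Pairwise distances:
1–2: 36.9 km
1–3: 28.2 km
1–4: 25.8 km
1–5: 6.3 km
2–3: 35.4 km
2–4: 20.1 km
2–5: 30.6 km
3–4: 15.4 km
3–5: 26.7 km
4–5: 21.1 km
Closest pair: 1–5 at 6.3 km.

1 and 5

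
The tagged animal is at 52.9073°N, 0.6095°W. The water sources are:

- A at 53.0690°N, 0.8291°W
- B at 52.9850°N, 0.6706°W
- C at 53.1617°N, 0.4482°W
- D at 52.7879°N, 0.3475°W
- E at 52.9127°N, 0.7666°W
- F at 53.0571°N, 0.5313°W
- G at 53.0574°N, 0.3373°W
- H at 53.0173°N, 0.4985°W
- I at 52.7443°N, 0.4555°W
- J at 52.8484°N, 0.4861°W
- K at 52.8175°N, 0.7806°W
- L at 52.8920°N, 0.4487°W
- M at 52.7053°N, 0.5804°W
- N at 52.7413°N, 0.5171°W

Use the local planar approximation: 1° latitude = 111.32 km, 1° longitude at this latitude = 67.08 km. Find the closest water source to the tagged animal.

Distances from 52.9073°N, 0.6095°W:
A: √((0.1617·111.32)² + (-0.2196·67.08)²) = √(324.015984 + 216.995526) = 23.2597 km
B: √((0.0777·111.32)² + (-0.0611·67.08)²) = √(74.814957 + 16.798424) = 9.5715 km
C: √((0.2544·111.32)² + (0.1613·67.08)²) = √(802.011525 + 117.072487) = 30.3164 km
D: √((-0.1194·111.32)² + (0.2620·67.08)²) = √(176.666843 + 308.879219) = 22.0351 km
E: √((0.0054·111.32)² + (-0.1571·67.08)²) = √(0.361355 + 111.055092) = 10.5554 km
F: √((0.1498·111.32)² + (0.0782·67.08)²) = √(278.080171 + 27.516907) = 17.4813 km
G: √((0.1501·111.32)² + (0.2722·67.08)²) = √(279.195092 + 333.397508) = 24.7506 km
H: √((0.1100·111.32)² + (0.1110·67.08)²) = √(149.944923 + 55.441129) = 14.3313 km
I: √((-0.1630·111.32)² + (0.1540·67.08)²) = √(329.246831 + 106.715511) = 20.8797 km
J: √((-0.0589·111.32)² + (0.1234·67.08)²) = √(42.990944 + 68.519854) = 10.5599 km
K: √((-0.0898·111.32)² + (-0.1711·67.08)²) = √(99.930732 + 131.730435) = 15.2204 km
L: √((-0.0153·111.32)² + (0.1608·67.08)²) = √(2.900877 + 116.347806) = 10.9201 km
M: √((-0.2020·111.32)² + (0.0291·67.08)²) = √(505.648978 + 3.810413) = 22.5712 km
N: √((-0.1660·111.32)² + (0.0924·67.08)²) = √(341.477876 + 38.417584) = 19.4909 km
Minimum: B at 9.5715 km.

B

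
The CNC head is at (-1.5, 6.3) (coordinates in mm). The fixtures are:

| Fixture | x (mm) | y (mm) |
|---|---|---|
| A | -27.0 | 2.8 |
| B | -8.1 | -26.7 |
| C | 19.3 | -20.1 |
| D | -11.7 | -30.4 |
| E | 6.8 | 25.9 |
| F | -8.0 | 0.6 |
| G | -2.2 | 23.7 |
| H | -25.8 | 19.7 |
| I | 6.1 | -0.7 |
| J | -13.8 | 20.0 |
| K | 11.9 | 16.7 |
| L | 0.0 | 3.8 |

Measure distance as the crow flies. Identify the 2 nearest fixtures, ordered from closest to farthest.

L, F

Distances from (-1.5, 6.3):
A: √((-25.5)² + (-3.5)²) = √(650.250 + 12.250) = 25.7 mm
B: √((-6.6)² + (-33.0)²) = √(43.560 + 1089.000) = 33.7 mm
C: √((20.8)² + (-26.4)²) = √(432.640 + 696.960) = 33.6 mm
D: √((-10.2)² + (-36.7)²) = √(104.040 + 1346.890) = 38.1 mm
E: √((8.3)² + (19.6)²) = √(68.890 + 384.160) = 21.3 mm
F: √((-6.5)² + (-5.7)²) = √(42.250 + 32.490) = 8.6 mm
G: √((-0.7)² + (17.4)²) = √(0.490 + 302.760) = 17.4 mm
H: √((-24.3)² + (13.4)²) = √(590.490 + 179.560) = 27.7 mm
I: √((7.6)² + (-7.0)²) = √(57.760 + 49.000) = 10.3 mm
J: √((-12.3)² + (13.7)²) = √(151.290 + 187.690) = 18.4 mm
K: √((13.4)² + (10.4)²) = √(179.560 + 108.160) = 17.0 mm
L: √((1.5)² + (-2.5)²) = √(2.250 + 6.250) = 2.9 mm
Sorted: L (2.9 mm) < F (8.6 mm) < I (10.3 mm) < K (17.0 mm) < …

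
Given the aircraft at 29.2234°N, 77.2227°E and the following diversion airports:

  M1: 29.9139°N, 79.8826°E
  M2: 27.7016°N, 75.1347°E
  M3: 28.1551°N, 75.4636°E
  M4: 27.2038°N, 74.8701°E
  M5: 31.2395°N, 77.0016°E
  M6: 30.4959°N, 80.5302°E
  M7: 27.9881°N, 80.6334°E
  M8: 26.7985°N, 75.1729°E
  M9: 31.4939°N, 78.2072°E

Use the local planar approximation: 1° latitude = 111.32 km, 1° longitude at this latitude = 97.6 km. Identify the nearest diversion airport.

Distances from 29.2234°N, 77.2227°E:
M1: 270.7468 km
M2: 265.0067 km
M3: 208.8529 km
M4: 321.3524 km
M5: 225.4673 km
M6: 352.5247 km
M7: 360.1693 km
M8: 335.9936 km
M9: 270.4004 km
Minimum: M3 at 208.8529 km.

M3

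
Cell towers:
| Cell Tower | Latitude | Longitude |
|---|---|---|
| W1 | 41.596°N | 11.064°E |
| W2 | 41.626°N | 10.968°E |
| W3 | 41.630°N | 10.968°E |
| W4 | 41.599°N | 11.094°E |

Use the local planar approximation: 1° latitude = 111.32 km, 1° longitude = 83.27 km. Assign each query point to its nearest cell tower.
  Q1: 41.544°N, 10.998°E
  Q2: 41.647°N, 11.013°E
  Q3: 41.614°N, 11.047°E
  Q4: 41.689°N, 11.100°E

Q1→W1; Q2→W3; Q3→W1; Q4→W4

Q1 at 41.544°N, 10.998°E:
  W1: 7.982 km
  W2: 9.464 km
  W3: 9.894 km
  W4: 10.069 km
  → nearest: W1 (7.982 km)
Q2 at 41.647°N, 11.013°E:
  W1: 7.090 km
  W2: 4.417 km
  W3: 4.198 km
  W4: 8.605 km
  → nearest: W3 (4.198 km)
Q3 at 41.614°N, 11.047°E:
  W1: 2.453 km
  W2: 6.713 km
  W3: 6.815 km
  W4: 4.255 km
  → nearest: W1 (2.453 km)
Q4 at 41.689°N, 11.100°E:
  W1: 10.778 km
  W2: 13.038 km
  W3: 12.804 km
  W4: 10.031 km
  → nearest: W4 (10.031 km)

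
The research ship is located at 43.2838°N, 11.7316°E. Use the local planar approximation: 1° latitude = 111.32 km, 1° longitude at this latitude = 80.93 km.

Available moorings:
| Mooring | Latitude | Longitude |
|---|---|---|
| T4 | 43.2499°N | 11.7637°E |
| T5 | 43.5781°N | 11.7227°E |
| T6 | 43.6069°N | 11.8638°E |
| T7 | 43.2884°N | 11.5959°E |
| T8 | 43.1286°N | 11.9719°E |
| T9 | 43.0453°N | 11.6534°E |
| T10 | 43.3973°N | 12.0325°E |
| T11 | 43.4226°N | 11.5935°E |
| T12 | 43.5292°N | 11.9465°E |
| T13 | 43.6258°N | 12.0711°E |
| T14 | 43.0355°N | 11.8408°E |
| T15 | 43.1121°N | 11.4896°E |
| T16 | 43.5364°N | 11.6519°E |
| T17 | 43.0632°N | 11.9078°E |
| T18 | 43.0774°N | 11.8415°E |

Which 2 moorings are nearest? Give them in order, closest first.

Distances from 43.2838°N, 11.7316°E:
T4: √((-0.0339·111.32)² + (0.0321·80.93)²) = √(14.241174 + 6.748840) = 4.5815 km
T5: √((0.2943·111.32)² + (-0.0089·80.93)²) = √(1073.314310 + 0.518799) = 32.7694 km
T6: √((0.3231·111.32)² + (0.1322·80.93)²) = √(1293.660481 + 114.467446) = 37.5250 km
T7: √((0.0046·111.32)² + (-0.1357·80.93)²) = √(0.262218 + 120.608739) = 10.9941 km
T8: √((-0.1552·111.32)² + (0.2403·80.93)²) = √(298.490030 + 378.204439) = 26.0134 km
T9: √((-0.2385·111.32)² + (-0.0782·80.93)²) = √(704.892942 + 40.052773) = 27.2937 km
T10: √((0.1135·111.32)² + (0.3009·80.93)²) = √(159.638676 + 593.011965) = 27.4345 km
T11: √((0.1388·111.32)² + (-0.1381·80.93)²) = √(238.740076 + 124.912655) = 19.0697 km
T12: √((0.2454·111.32)² + (0.2149·80.93)²) = √(746.269190 + 302.476690) = 32.3843 km
T13: √((0.3420·111.32)² + (0.3395·80.93)²) = √(1449.434544 + 754.916014) = 46.9505 km
T14: √((-0.2483·111.32)² + (0.1092·80.93)²) = √(764.011392 + 78.102396) = 29.0192 km
T15: √((-0.1717·111.32)² + (-0.2420·80.93)²) = √(365.331387 + 383.574575) = 27.3661 km
T16: √((0.2526·111.32)² + (-0.0797·80.93)²) = √(790.702456 + 41.604061) = 28.8497 km
T17: √((-0.2206·111.32)² + (0.1762·80.93)²) = √(603.055679 + 203.343778) = 28.3972 km
T18: √((-0.2064·111.32)² + (0.1099·80.93)²) = √(527.917163 + 79.106918) = 24.6379 km
Sorted: T4 (4.5815 km) < T7 (10.9941 km) < T11 (19.0697 km) < T18 (24.6379 km) < …

T4, T7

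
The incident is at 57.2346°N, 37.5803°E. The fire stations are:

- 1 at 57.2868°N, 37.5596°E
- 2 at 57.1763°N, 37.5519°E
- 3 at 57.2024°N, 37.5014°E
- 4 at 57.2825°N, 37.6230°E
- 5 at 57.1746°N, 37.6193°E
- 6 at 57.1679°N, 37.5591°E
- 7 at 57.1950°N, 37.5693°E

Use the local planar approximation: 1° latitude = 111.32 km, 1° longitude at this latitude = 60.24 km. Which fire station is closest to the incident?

7

Distances from 57.2346°N, 37.5803°E:
1: √((0.0522·111.32)² + (-0.0207·60.24)²) = √(33.766605 + 1.554929) = 5.9432 km
2: √((-0.0583·111.32)² + (-0.0284·60.24)²) = √(42.119529 + 2.926891) = 6.7117 km
3: √((-0.0322·111.32)² + (-0.0789·60.24)²) = √(12.848669 + 22.590401) = 5.9531 km
4: √((0.0479·111.32)² + (0.0427·60.24)²) = √(28.432655 + 6.616460) = 5.9202 km
5: √((-0.0600·111.32)² + (0.0390·60.24)²) = √(44.611713 + 5.519492) = 7.0803 km
6: √((-0.0667·111.32)² + (-0.0212·60.24)²) = √(55.131278 + 1.630954) = 7.5341 km
7: √((-0.0396·111.32)² + (-0.0110·60.24)²) = √(19.432862 + 0.439092) = 4.4578 km
Minimum: 7 at 4.4578 km.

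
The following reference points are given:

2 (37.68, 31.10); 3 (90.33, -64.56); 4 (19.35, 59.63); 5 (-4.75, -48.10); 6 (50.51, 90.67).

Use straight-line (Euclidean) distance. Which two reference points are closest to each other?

Pairwise distances:
2–3: 109.19
2–4: 33.91
2–5: 89.85
2–6: 60.94
3–4: 143.04
3–5: 96.49
3–6: 160.26
4–5: 110.39
4–6: 43.98
5–6: 149.37
Closest pair: 2–4 at 33.91.

2 and 4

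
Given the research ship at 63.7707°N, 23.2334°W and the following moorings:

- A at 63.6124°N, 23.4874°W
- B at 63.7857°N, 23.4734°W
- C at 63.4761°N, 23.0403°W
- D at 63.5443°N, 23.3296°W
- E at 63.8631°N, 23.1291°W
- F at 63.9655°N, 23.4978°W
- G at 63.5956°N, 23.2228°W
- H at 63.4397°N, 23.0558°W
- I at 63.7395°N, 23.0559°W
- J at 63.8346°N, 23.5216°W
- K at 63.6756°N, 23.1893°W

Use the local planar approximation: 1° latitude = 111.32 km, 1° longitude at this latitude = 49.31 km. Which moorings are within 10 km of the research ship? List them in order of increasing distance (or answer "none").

I

Distances from 63.7707°N, 23.2334°W:
A: √((-0.1583·111.32)² + (-0.2540·49.31)²) = √(310.533333 + 156.869112) = 21.6195 km
B: √((0.0150·111.32)² + (-0.2400·49.31)²) = √(2.788232 + 140.053023) = 11.9516 km
C: √((-0.2946·111.32)² + (0.1931·49.31)²) = √(1075.503629 + 90.663933) = 34.1492 km
D: √((-0.2264·111.32)² + (-0.0962·49.31)²) = √(635.183547 + 22.501950) = 25.6454 km
E: √((0.0924·111.32)² + (0.1043·49.31)²) = √(105.801138 + 26.450788) = 11.5001 km
F: √((0.1948·111.32)² + (-0.2644·49.31)²) = √(470.245123 + 169.978075) = 25.3026 km
G: √((-0.1751·111.32)² + (0.0106·49.31)²) = √(379.943210 + 0.273201) = 19.4991 km
H: √((-0.3310·111.32)² + (0.1776·49.31)²) = √(1357.695513 + 76.693036) = 37.8733 km
I: √((-0.0312·111.32)² + (0.1775·49.31)²) = √(12.063007 + 76.606694) = 9.4165 km
J: √((0.0639·111.32)² + (-0.2882·49.31)²) = √(50.599720 + 201.956557) = 15.8920 km
K: √((-0.0951·111.32)² + (0.0441·49.31)²) = √(112.074660 + 4.728759) = 10.8076 km
Threshold 10 km: I (9.4165 km) is within range.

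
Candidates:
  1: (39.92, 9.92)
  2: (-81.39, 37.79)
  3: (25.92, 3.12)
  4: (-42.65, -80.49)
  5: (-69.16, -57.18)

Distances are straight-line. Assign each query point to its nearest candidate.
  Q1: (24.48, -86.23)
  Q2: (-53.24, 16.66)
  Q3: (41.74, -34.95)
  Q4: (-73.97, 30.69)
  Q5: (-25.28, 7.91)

Q1→4; Q2→2; Q3→3; Q4→2; Q5→3

Q1 at (24.48, -86.23):
  1: √((15.44)² + (96.15)²) = √(238.3936 + 9244.8225) = 97.38
  2: √((-105.87)² + (124.02)²) = √(11208.4569 + 15380.9604) = 163.06
  3: √((1.44)² + (89.35)²) = √(2.0736 + 7983.4225) = 89.36
  4: √((-67.13)² + (5.74)²) = √(4506.4369 + 32.9476) = 67.37
  5: √((-93.64)² + (29.05)²) = √(8768.4496 + 843.9025) = 98.04
  → nearest: 4 (67.37)
Q2 at (-53.24, 16.66):
  1: √((93.16)² + (-6.74)²) = √(8678.7856 + 45.4276) = 93.40
  2: √((-28.15)² + (21.13)²) = √(792.4225 + 446.4769) = 35.20
  3: √((79.16)² + (-13.54)²) = √(6266.3056 + 183.3316) = 80.31
  4: √((10.59)² + (-97.15)²) = √(112.1481 + 9438.1225) = 97.73
  5: √((-15.92)² + (-73.84)²) = √(253.4464 + 5452.3456) = 75.54
  → nearest: 2 (35.20)
Q3 at (41.74, -34.95):
  1: √((-1.82)² + (44.87)²) = √(3.3124 + 2013.3169) = 44.91
  2: √((-123.13)² + (72.74)²) = √(15160.9969 + 5291.1076) = 143.01
  3: √((-15.82)² + (38.07)²) = √(250.2724 + 1449.3249) = 41.23
  4: √((-84.39)² + (-45.54)²) = √(7121.6721 + 2073.8916) = 95.89
  5: √((-110.90)² + (-22.23)²) = √(12298.8100 + 494.1729) = 113.11
  → nearest: 3 (41.23)
Q4 at (-73.97, 30.69):
  1: √((113.89)² + (-20.77)²) = √(12970.9321 + 431.3929) = 115.77
  2: √((-7.42)² + (7.10)²) = √(55.0564 + 50.4100) = 10.27
  3: √((99.89)² + (-27.57)²) = √(9978.0121 + 760.1049) = 103.62
  4: √((31.32)² + (-111.18)²) = √(980.9424 + 12360.9924) = 115.51
  5: √((4.81)² + (-87.87)²) = √(23.1361 + 7721.1369) = 88.00
  → nearest: 2 (10.27)
Q5 at (-25.28, 7.91):
  1: √((65.20)² + (2.01)²) = √(4251.0400 + 4.0401) = 65.23
  2: √((-56.11)² + (29.88)²) = √(3148.3321 + 892.8144) = 63.57
  3: √((51.20)² + (-4.79)²) = √(2621.4400 + 22.9441) = 51.42
  4: √((-17.37)² + (-88.40)²) = √(301.7169 + 7814.5600) = 90.09
  5: √((-43.88)² + (-65.09)²) = √(1925.4544 + 4236.7081) = 78.50
  → nearest: 3 (51.42)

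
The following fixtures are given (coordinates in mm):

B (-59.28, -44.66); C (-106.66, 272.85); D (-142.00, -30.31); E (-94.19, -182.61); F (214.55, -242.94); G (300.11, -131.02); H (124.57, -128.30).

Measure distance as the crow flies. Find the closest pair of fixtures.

B and D

Pairwise distances:
B–C: 321.03 mm
B–D: 83.96 mm
B–E: 142.30 mm
B–F: 338.08 mm
B–G: 369.62 mm
B–H: 201.98 mm
C–D: 305.21 mm
C–E: 455.63 mm
C–F: 607.63 mm
C–G: 573.21 mm
C–H: 463.02 mm
D–E: 159.63 mm
D–F: 415.14 mm
D–G: 453.44 mm
D–H: 284.01 mm
E–F: 314.58 mm
E–G: 397.66 mm
E–H: 225.40 mm
F–G: 140.88 mm
F–H: 145.74 mm
G–H: 175.56 mm
Closest pair: B–D at 83.96 mm.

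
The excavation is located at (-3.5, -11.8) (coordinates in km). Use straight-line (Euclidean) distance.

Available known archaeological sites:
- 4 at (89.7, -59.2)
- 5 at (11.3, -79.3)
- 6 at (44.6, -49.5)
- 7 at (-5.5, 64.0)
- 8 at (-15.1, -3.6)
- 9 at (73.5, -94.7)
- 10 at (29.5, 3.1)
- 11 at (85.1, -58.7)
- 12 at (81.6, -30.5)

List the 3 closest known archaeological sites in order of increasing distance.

Distances from (-3.5, -11.8):
4: 104.6 km
5: 69.1 km
6: 61.1 km
7: 75.8 km
8: 14.2 km
9: 113.1 km
10: 36.2 km
11: 100.2 km
12: 87.1 km
Sorted: 8 (14.2 km) < 10 (36.2 km) < 6 (61.1 km) < 5 (69.1 km) < 7 (75.8 km) < …

8, 10, 6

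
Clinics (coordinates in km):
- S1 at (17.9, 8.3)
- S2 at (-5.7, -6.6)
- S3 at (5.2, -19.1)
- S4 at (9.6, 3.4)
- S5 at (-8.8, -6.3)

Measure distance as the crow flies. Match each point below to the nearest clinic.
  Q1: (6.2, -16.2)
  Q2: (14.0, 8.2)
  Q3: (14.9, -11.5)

Q1 at (6.2, -16.2):
  S1: 27.2 km
  S2: 15.3 km
  S3: 3.1 km
  S4: 19.9 km
  S5: 18.0 km
  → nearest: S3 (3.1 km)
Q2 at (14.0, 8.2):
  S1: 3.9 km
  S2: 24.6 km
  S3: 28.7 km
  S4: 6.5 km
  S5: 27.0 km
  → nearest: S1 (3.9 km)
Q3 at (14.9, -11.5):
  S1: 20.0 km
  S2: 21.2 km
  S3: 12.3 km
  S4: 15.8 km
  S5: 24.3 km
  → nearest: S3 (12.3 km)

Q1→S3; Q2→S1; Q3→S3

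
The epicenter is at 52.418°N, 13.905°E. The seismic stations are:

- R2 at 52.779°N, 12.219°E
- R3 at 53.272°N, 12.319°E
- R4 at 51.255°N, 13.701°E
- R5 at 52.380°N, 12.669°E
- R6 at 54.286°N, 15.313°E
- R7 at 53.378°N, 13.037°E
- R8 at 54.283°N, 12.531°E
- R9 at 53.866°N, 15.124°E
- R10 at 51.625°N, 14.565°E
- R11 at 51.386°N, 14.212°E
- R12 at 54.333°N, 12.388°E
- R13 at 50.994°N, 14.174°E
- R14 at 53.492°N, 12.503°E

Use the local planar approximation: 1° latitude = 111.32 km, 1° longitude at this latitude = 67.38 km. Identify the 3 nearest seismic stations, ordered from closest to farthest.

Distances from 52.418°N, 13.905°E:
R2: √((0.361·111.32)² + (-1.686·67.38)²) = √(1614.95639 + 12905.56890) = 120.501 km
R3: √((0.854·111.32)² + (-1.586·67.38)²) = √(9037.78773 + 11420.05983) = 143.031 km
R4: √((-1.163·111.32)² + (-0.204·67.38)²) = √(16761.22765 + 188.93932) = 130.193 km
R5: √((-0.038·111.32)² + (-1.236·67.38)²) = √(17.89425 + 6935.83822) = 83.389 km
R6: √((1.868·111.32)² + (1.408·67.38)²) = √(43241.43910 + 9000.51423) = 228.565 km
R7: √((0.960·111.32)² + (-0.868·67.38)²) = √(11420.59844 + 3420.59348) = 121.824 km
R8: √((1.865·111.32)² + (-1.374·67.38)²) = √(43102.65950 + 8571.07862) = 227.319 km
R9: √((1.448·111.32)² + (1.219·67.38)²) = √(25982.65454 + 6746.35864) = 180.912 km
R10: √((-0.793·111.32)² + (0.660·67.38)²) = √(7792.78636 + 1977.65205) = 98.846 km
R11: √((-1.032·111.32)² + (0.307·67.38)²) = √(13197.92907 + 427.89653) = 116.730 km
R12: √((1.915·111.32)² + (-1.517·67.38)²) = √(45444.77441 + 10448.00026) = 236.417 km
R13: √((-1.424·111.32)² + (0.269·67.38)²) = √(25128.48895 + 328.52360) = 159.553 km
R14: √((1.074·111.32)² + (-1.402·67.38)²) = √(14294.03885 + 8923.96874) = 152.375 km
Sorted: R5 (83.389 km) < R10 (98.846 km) < R11 (116.730 km) < R2 (120.501 km) < R7 (121.824 km) < …

R5, R10, R11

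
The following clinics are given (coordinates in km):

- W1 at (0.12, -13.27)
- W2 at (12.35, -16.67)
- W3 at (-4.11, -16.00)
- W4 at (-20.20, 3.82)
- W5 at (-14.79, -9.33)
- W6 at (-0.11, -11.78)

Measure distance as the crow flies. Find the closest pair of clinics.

W1 and W6

Pairwise distances:
W1–W2: 12.69 km
W1–W3: 5.03 km
W1–W4: 26.55 km
W1–W5: 15.42 km
W1–W6: 1.51 km
W2–W3: 16.47 km
W2–W4: 38.46 km
W2–W5: 28.12 km
W2–W6: 13.39 km
W3–W4: 25.53 km
W3–W5: 12.59 km
W3–W6: 5.81 km
W4–W5: 14.22 km
W4–W6: 25.44 km
W5–W6: 14.88 km
Closest pair: W1–W6 at 1.51 km.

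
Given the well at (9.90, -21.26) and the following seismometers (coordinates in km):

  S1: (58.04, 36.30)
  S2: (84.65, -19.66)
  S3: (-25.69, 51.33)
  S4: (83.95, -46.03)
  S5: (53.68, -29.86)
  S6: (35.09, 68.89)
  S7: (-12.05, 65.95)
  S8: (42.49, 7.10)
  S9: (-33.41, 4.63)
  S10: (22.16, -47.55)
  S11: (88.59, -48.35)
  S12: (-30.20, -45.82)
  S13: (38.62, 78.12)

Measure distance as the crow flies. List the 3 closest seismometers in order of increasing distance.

S10, S8, S5

Distances from (9.90, -21.26):
S1: 75.04 km
S2: 74.77 km
S3: 80.85 km
S4: 78.08 km
S5: 44.62 km
S6: 93.60 km
S7: 89.93 km
S8: 43.20 km
S9: 50.46 km
S10: 29.01 km
S11: 83.22 km
S12: 47.02 km
S13: 103.45 km
Sorted: S10 (29.01 km) < S8 (43.20 km) < S5 (44.62 km) < S12 (47.02 km) < S9 (50.46 km) < …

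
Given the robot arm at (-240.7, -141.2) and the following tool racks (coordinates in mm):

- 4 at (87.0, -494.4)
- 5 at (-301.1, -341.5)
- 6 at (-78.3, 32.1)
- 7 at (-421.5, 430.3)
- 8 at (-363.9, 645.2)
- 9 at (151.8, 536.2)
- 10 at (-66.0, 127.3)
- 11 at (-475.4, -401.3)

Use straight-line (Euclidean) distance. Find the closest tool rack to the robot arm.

5

Distances from (-240.7, -141.2):
4: √((327.7)² + (-353.2)²) = √(107387.290 + 124750.240) = 481.8 mm
5: √((-60.4)² + (-200.3)²) = √(3648.160 + 40120.090) = 209.2 mm
6: √((162.4)² + (173.3)²) = √(26373.760 + 30032.890) = 237.5 mm
7: √((-180.8)² + (571.5)²) = √(32688.640 + 326612.250) = 599.4 mm
8: √((-123.2)² + (786.4)²) = √(15178.240 + 618424.960) = 796.0 mm
9: √((392.5)² + (677.4)²) = √(154056.250 + 458870.760) = 782.9 mm
10: √((174.7)² + (268.5)²) = √(30520.090 + 72092.250) = 320.3 mm
11: √((-234.7)² + (-260.1)²) = √(55084.090 + 67652.010) = 350.3 mm
Minimum: 5 at 209.2 mm.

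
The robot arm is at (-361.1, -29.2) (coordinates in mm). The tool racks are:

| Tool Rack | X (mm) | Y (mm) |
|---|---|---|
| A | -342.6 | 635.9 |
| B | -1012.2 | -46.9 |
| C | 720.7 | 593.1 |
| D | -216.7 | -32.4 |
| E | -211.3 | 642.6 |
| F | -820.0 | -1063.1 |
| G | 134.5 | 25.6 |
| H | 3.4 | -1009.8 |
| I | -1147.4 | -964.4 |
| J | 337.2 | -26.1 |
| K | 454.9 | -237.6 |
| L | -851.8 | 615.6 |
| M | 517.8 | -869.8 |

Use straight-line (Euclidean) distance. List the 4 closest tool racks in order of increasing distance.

Distances from (-361.1, -29.2):
A: 665.4 mm
B: 651.3 mm
C: 1248.0 mm
D: 144.4 mm
E: 688.3 mm
F: 1131.2 mm
G: 498.6 mm
H: 1046.2 mm
I: 1221.8 mm
J: 698.3 mm
K: 842.2 mm
L: 810.3 mm
M: 1216.2 mm
Sorted: D (144.4 mm) < G (498.6 mm) < B (651.3 mm) < A (665.4 mm) < E (688.3 mm) < J (698.3 mm) < …

D, G, B, A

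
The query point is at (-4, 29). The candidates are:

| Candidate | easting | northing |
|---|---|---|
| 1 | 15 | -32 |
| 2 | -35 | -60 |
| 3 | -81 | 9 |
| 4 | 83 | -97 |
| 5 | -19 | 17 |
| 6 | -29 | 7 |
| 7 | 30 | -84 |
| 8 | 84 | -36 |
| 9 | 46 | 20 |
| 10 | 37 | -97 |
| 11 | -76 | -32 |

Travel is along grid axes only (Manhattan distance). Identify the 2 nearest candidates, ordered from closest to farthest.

5, 6

Distances from (-4, 29):
1: 80
2: 120
3: 97
4: 213
5: 27
6: 47
7: 147
8: 153
9: 59
10: 167
11: 133
Sorted: 5 (27) < 6 (47) < 9 (59) < 1 (80) < …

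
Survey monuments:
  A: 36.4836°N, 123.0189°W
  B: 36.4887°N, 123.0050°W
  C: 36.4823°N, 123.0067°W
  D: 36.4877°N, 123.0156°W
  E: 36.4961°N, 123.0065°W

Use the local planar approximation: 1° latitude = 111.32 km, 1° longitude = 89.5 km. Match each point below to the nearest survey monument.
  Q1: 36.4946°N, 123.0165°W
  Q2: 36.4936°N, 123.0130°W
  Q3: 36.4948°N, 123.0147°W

Q1 at 36.4946°N, 123.0165°W:
  A: √((-0.0110·111.32)² + (-0.0024·89.5)²) = √(1.499449 + 0.046139) = 1.2432 km
  B: √((-0.0059·111.32)² + (0.0115·89.5)²) = √(0.431370 + 1.059356) = 1.2210 km
  C: √((-0.0123·111.32)² + (0.0098·89.5)²) = √(1.874807 + 0.769304) = 1.6261 km
  D: √((-0.0069·111.32)² + (0.0009·89.5)²) = √(0.589990 + 0.006488) = 0.7723 km
  E: √((0.0015·111.32)² + (0.0100·89.5)²) = √(0.027882 + 0.801025) = 0.9104 km
  → nearest: D (0.7723 km)
Q2 at 36.4936°N, 123.0130°W:
  A: √((-0.0100·111.32)² + (-0.0059·89.5)²) = √(1.239214 + 0.278837) = 1.2321 km
  B: √((-0.0049·111.32)² + (0.0080·89.5)²) = √(0.297535 + 0.512656) = 0.9001 km
  C: √((-0.0113·111.32)² + (0.0063·89.5)²) = √(1.582353 + 0.317927) = 1.3785 km
  D: √((-0.0059·111.32)² + (-0.0026·89.5)²) = √(0.431370 + 0.054149) = 0.6968 km
  E: √((0.0025·111.32)² + (0.0065·89.5)²) = √(0.077451 + 0.338433) = 0.6449 km
  → nearest: E (0.6449 km)
Q3 at 36.4948°N, 123.0147°W:
  A: √((-0.0112·111.32)² + (-0.0042·89.5)²) = √(1.554470 + 0.141301) = 1.3022 km
  B: √((-0.0061·111.32)² + (0.0097·89.5)²) = √(0.461112 + 0.753684) = 1.1022 km
  C: √((-0.0125·111.32)² + (0.0080·89.5)²) = √(1.936272 + 0.512656) = 1.5649 km
  D: √((-0.0071·111.32)² + (-0.0009·89.5)²) = √(0.624688 + 0.006488) = 0.7945 km
  E: √((0.0013·111.32)² + (0.0082·89.5)²) = √(0.020943 + 0.538609) = 0.7480 km
  → nearest: E (0.7480 km)

Q1→D; Q2→E; Q3→E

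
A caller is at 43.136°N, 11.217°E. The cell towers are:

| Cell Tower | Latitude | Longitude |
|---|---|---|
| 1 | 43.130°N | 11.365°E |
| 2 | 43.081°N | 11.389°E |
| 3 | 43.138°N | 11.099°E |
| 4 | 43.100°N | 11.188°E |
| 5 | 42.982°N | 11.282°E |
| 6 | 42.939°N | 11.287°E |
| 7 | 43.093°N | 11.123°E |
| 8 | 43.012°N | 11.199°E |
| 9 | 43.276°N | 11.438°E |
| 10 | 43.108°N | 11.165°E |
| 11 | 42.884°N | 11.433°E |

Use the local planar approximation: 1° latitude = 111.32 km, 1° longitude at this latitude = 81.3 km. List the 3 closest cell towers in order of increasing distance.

Distances from 43.136°N, 11.217°E:
1: 12.051 km
2: 15.265 km
3: 9.596 km
4: 4.650 km
5: 17.939 km
6: 22.656 km
7: 9.018 km
8: 13.881 km
9: 23.785 km
10: 5.252 km
11: 33.096 km
Sorted: 4 (4.650 km) < 10 (5.252 km) < 7 (9.018 km) < 3 (9.596 km) < 1 (12.051 km) < …

4, 10, 7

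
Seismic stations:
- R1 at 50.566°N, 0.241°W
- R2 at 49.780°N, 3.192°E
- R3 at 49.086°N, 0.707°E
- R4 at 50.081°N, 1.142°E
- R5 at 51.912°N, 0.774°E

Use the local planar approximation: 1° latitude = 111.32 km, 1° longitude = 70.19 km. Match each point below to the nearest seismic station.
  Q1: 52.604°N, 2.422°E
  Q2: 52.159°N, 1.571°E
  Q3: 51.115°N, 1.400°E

Q1 at 52.604°N, 2.422°E:
  R1: 293.952 km
  R2: 318.980 km
  R3: 409.707 km
  R4: 294.880 km
  R5: 138.976 km
  → nearest: R5 (138.976 km)
Q2 at 52.159°N, 1.571°E:
  R1: 218.226 km
  R2: 288.237 km
  R3: 347.420 km
  R4: 233.275 km
  R5: 62.334 km
  → nearest: R5 (62.334 km)
Q3 at 51.115°N, 1.400°E:
  R1: 130.391 km
  R2: 194.695 km
  R3: 231.047 km
  R4: 116.521 km
  R5: 99.006 km
  → nearest: R5 (99.006 km)

Q1→R5; Q2→R5; Q3→R5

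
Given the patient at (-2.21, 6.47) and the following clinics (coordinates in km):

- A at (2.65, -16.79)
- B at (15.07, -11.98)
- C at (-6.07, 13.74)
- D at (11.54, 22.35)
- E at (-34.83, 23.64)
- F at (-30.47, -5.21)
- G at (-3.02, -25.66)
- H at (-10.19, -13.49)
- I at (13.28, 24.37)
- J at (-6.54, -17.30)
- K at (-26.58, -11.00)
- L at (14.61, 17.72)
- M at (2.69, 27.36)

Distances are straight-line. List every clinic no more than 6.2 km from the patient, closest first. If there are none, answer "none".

Distances from (-2.21, 6.47):
A: 23.76 km
B: 25.28 km
C: 8.23 km
D: 21.01 km
E: 36.86 km
F: 30.58 km
G: 32.14 km
H: 21.50 km
I: 23.67 km
J: 24.16 km
K: 29.98 km
L: 20.24 km
M: 21.46 km
Threshold 6.2 km: none within range.

none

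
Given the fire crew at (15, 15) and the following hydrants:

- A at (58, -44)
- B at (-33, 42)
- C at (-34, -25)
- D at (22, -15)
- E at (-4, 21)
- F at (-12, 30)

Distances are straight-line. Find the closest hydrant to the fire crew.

E

Distances from (15, 15):
A: √((43)² + (-59)²) = √(1849.000 + 3481.000) = 73.0
B: √((-48)² + (27)²) = √(2304.000 + 729.000) = 55.1
C: √((-49)² + (-40)²) = √(2401.000 + 1600.000) = 63.3
D: √((7)² + (-30)²) = √(49.000 + 900.000) = 30.8
E: √((-19)² + (6)²) = √(361.000 + 36.000) = 19.9
F: √((-27)² + (15)²) = √(729.000 + 225.000) = 30.9
Minimum: E at 19.9.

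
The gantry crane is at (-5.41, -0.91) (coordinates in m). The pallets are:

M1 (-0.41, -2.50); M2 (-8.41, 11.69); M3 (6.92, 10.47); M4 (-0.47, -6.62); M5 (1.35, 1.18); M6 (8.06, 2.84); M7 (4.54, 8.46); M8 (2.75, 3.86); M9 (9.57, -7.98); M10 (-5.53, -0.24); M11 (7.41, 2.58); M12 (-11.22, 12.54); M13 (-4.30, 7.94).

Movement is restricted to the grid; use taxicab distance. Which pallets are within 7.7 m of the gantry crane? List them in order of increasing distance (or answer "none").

Distances from (-5.41, -0.91):
M1: |5.00| + |-1.59| = 5.00 + 1.59 = 6.59 m
M2: |-3.00| + |12.60| = 3.00 + 12.60 = 15.60 m
M3: |12.33| + |11.38| = 12.33 + 11.38 = 23.71 m
M4: |4.94| + |-5.71| = 4.94 + 5.71 = 10.65 m
M5: |6.76| + |2.09| = 6.76 + 2.09 = 8.85 m
M6: |13.47| + |3.75| = 13.47 + 3.75 = 17.22 m
M7: |9.95| + |9.37| = 9.95 + 9.37 = 19.32 m
M8: |8.16| + |4.77| = 8.16 + 4.77 = 12.93 m
M9: |14.98| + |-7.07| = 14.98 + 7.07 = 22.05 m
M10: |-0.12| + |0.67| = 0.12 + 0.67 = 0.79 m
M11: |12.82| + |3.49| = 12.82 + 3.49 = 16.31 m
M12: |-5.81| + |13.45| = 5.81 + 13.45 = 19.26 m
M13: |1.11| + |8.85| = 1.11 + 8.85 = 9.96 m
Threshold 7.7 m: M10 (0.79 m), M1 (6.59 m) are within range.

M10, M1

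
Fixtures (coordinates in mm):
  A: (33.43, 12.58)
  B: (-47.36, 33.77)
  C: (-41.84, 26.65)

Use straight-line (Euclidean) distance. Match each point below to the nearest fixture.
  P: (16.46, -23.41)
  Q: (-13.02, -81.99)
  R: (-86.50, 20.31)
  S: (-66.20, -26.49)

P at (16.46, -23.41):
  A: 39.79 mm
  B: 85.69 mm
  C: 76.84 mm
  → nearest: A (39.79 mm)
Q at (-13.02, -81.99):
  A: 105.36 mm
  B: 120.75 mm
  C: 112.40 mm
  → nearest: A (105.36 mm)
R at (-86.50, 20.31):
  A: 120.18 mm
  B: 41.39 mm
  C: 45.11 mm
  → nearest: B (41.39 mm)
S at (-66.20, -26.49):
  A: 107.02 mm
  B: 63.14 mm
  C: 58.46 mm
  → nearest: C (58.46 mm)

P→A; Q→A; R→B; S→C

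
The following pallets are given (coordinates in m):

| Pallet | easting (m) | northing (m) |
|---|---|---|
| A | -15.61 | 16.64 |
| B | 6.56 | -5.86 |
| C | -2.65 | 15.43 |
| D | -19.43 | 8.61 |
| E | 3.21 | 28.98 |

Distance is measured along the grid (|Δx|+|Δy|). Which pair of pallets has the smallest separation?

A and D

Pairwise distances:
A–D: |-3.82| + |-8.03| = 3.82 + 8.03 = 11.85 m
A–C: |12.96| + |-1.21| = 12.96 + 1.21 = 14.17 m
C–E: |5.86| + |13.55| = 5.86 + 13.55 = 19.41 m
C–D: |-16.78| + |-6.82| = 16.78 + 6.82 = 23.60 m
B–C: |-9.21| + |21.29| = 9.21 + 21.29 = 30.50 m
A–E: |18.82| + |12.34| = 18.82 + 12.34 = 31.16 m
B–E: |-3.35| + |34.84| = 3.35 + 34.84 = 38.19 m
B–D: |-25.99| + |14.47| = 25.99 + 14.47 = 40.46 m
D–E: |22.64| + |20.37| = 22.64 + 20.37 = 43.01 m
A–B: |22.17| + |-22.50| = 22.17 + 22.50 = 44.67 m
Closest pair: A–D at 11.85 m.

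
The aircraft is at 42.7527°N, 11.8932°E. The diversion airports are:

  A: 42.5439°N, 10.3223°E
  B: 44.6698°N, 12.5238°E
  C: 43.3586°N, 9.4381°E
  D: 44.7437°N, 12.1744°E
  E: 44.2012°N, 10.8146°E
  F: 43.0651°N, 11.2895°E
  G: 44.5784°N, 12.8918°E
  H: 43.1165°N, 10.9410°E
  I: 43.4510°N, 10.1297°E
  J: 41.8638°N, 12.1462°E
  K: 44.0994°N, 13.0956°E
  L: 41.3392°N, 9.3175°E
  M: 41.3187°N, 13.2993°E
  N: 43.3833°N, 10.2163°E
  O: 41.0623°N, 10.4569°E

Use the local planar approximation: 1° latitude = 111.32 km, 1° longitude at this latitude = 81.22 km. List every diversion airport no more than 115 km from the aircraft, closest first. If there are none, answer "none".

F, H, J

Distances from 42.7527°N, 11.8932°E:
A: 129.6884 km
B: 219.4714 km
C: 210.5017 km
D: 222.8118 km
E: 183.5076 km
F: 60.1131 km
G: 218.8229 km
H: 87.2996 km
I: 162.9661 km
J: 101.0634 km
K: 178.9180 km
L: 261.7694 km
M: 196.2781 km
N: 153.2242 km
O: 221.4015 km
Threshold 115 km: F (60.1131 km), H (87.2996 km), J (101.0634 km) are within range.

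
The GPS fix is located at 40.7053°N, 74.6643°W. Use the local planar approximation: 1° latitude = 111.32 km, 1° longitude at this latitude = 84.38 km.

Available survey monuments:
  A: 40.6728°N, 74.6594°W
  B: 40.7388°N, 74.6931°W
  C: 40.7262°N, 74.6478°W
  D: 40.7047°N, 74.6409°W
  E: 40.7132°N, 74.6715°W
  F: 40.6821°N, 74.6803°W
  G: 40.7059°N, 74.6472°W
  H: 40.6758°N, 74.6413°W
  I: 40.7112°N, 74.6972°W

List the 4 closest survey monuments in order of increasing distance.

E, G, D, C

Distances from 40.7053°N, 74.6643°W:
A: 3.6414 km
B: 4.4511 km
C: 2.7114 km
D: 1.9756 km
E: 1.0689 km
F: 2.9142 km
G: 1.4444 km
H: 3.8145 km
I: 2.8527 km
Sorted: E (1.0689 km) < G (1.4444 km) < D (1.9756 km) < C (2.7114 km) < I (2.8527 km) < F (2.9142 km) < …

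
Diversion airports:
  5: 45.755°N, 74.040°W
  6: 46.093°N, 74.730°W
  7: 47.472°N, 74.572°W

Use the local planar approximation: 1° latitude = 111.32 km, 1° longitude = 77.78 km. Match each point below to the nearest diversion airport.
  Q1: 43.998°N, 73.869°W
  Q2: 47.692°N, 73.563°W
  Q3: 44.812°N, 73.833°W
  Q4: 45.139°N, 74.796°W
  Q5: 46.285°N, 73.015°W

Q1→5; Q2→7; Q3→5; Q4→5; Q5→5

Q1 at 43.998°N, 73.869°W:
  5: 196.041 km
  6: 242.640 km
  7: 390.572 km
  → nearest: 5 (196.041 km)
Q2 at 47.692°N, 73.563°W:
  5: 218.795 km
  6: 199.808 km
  7: 82.212 km
  → nearest: 7 (82.212 km)
Q3 at 44.812°N, 73.833°W:
  5: 106.202 km
  6: 158.754 km
  7: 301.638 km
  → nearest: 5 (106.202 km)
Q4 at 45.139°N, 74.796°W:
  5: 90.332 km
  6: 106.323 km
  7: 260.293 km
  → nearest: 5 (90.332 km)
Q5 at 46.285°N, 73.015°W:
  5: 99.181 km
  6: 135.094 km
  7: 179.238 km
  → nearest: 5 (99.181 km)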